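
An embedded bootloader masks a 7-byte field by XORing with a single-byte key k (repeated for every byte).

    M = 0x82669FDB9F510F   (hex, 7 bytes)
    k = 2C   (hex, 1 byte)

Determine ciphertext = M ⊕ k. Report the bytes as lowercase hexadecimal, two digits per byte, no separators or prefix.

ae4ab3f7b37d23

The 1-byte key repeats, so the effective keystream is 2c 2c 2c 2c 2c 2c 2c.
byte 0: 82 xor 2c = ae
byte 1: 66 xor 2c = 4a
byte 2: 9f xor 2c = b3
byte 3: db xor 2c = f7
byte 4: 9f xor 2c = b3
byte 5: 51 xor 2c = 7d
byte 6: 0f xor 2c = 23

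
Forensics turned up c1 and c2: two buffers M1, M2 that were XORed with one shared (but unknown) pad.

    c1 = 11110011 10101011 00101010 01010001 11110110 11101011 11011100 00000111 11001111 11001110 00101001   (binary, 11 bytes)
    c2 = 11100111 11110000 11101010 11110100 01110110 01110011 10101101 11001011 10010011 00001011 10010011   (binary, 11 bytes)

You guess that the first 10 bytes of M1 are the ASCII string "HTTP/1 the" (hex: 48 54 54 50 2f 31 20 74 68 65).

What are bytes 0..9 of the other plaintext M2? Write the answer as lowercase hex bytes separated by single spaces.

First, c1 ⊕ c2 = (M1 ⊕ K) ⊕ (M2 ⊕ K) = M1 ⊕ M2, so the key drops out. Then M2 = (M1 ⊕ M2) ⊕ M1 over the first 10 bytes.
byte 0: (f3 XOR e7) XOR 48 = 14 XOR 48 = 5c
byte 1: (ab XOR f0) XOR 54 = 5b XOR 54 = 0f
byte 2: (2a XOR ea) XOR 54 = c0 XOR 54 = 94
byte 3: (51 XOR f4) XOR 50 = a5 XOR 50 = f5
byte 4: (f6 XOR 76) XOR 2f = 80 XOR 2f = af
byte 5: (eb XOR 73) XOR 31 = 98 XOR 31 = a9
byte 6: (dc XOR ad) XOR 20 = 71 XOR 20 = 51
byte 7: (07 XOR cb) XOR 74 = cc XOR 74 = b8
byte 8: (cf XOR 93) XOR 68 = 5c XOR 68 = 34
byte 9: (ce XOR 0b) XOR 65 = c5 XOR 65 = a0

5c 0f 94 f5 af a9 51 b8 34 a0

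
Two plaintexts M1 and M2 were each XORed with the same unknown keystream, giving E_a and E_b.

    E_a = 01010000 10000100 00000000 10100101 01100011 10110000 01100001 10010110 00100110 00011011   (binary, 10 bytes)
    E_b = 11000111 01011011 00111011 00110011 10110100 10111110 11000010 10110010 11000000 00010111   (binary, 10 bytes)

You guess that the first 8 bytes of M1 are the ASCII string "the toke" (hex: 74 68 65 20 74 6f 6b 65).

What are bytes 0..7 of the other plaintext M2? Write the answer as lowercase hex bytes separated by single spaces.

First, E_a ⊕ E_b = (M1 ⊕ K) ⊕ (M2 ⊕ K) = M1 ⊕ M2, so the key drops out. Then M2 = (M1 ⊕ M2) ⊕ M1 over the first 8 bytes.
byte 0: (50 ^ c7) ^ 74 = 97 ^ 74 = e3
byte 1: (84 ^ 5b) ^ 68 = df ^ 68 = b7
byte 2: (00 ^ 3b) ^ 65 = 3b ^ 65 = 5e
byte 3: (a5 ^ 33) ^ 20 = 96 ^ 20 = b6
byte 4: (63 ^ b4) ^ 74 = d7 ^ 74 = a3
byte 5: (b0 ^ be) ^ 6f = 0e ^ 6f = 61
byte 6: (61 ^ c2) ^ 6b = a3 ^ 6b = c8
byte 7: (96 ^ b2) ^ 65 = 24 ^ 65 = 41

e3 b7 5e b6 a3 61 c8 41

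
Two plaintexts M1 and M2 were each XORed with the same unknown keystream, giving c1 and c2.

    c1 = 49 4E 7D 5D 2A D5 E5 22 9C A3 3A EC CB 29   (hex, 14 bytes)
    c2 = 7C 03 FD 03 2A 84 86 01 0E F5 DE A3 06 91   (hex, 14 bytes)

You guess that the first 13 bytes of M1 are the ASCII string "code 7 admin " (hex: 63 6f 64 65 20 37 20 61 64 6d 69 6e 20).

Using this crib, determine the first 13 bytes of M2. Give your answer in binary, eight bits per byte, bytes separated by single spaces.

01010110 00100010 11100100 00111011 00100000 01100110 01000011 01000010 11110110 00111011 10001101 00100001 11101101

First, c1 ⊕ c2 = (M1 ⊕ K) ⊕ (M2 ⊕ K) = M1 ⊕ M2, so the key drops out. Then M2 = (M1 ⊕ M2) ⊕ M1 over the first 13 bytes.
byte 0: (49 ⊕ 7c) ⊕ 63 = 35 ⊕ 63 = 56
byte 1: (4e ⊕ 03) ⊕ 6f = 4d ⊕ 6f = 22
byte 2: (7d ⊕ fd) ⊕ 64 = 80 ⊕ 64 = e4
byte 3: (5d ⊕ 03) ⊕ 65 = 5e ⊕ 65 = 3b
byte 4: (2a ⊕ 2a) ⊕ 20 = 00 ⊕ 20 = 20
byte 5: (d5 ⊕ 84) ⊕ 37 = 51 ⊕ 37 = 66
byte 6: (e5 ⊕ 86) ⊕ 20 = 63 ⊕ 20 = 43
byte 7: (22 ⊕ 01) ⊕ 61 = 23 ⊕ 61 = 42
byte 8: (9c ⊕ 0e) ⊕ 64 = 92 ⊕ 64 = f6
byte 9: (a3 ⊕ f5) ⊕ 6d = 56 ⊕ 6d = 3b
byte 10: (3a ⊕ de) ⊕ 69 = e4 ⊕ 69 = 8d
byte 11: (ec ⊕ a3) ⊕ 6e = 4f ⊕ 6e = 21
byte 12: (cb ⊕ 06) ⊕ 20 = cd ⊕ 20 = ed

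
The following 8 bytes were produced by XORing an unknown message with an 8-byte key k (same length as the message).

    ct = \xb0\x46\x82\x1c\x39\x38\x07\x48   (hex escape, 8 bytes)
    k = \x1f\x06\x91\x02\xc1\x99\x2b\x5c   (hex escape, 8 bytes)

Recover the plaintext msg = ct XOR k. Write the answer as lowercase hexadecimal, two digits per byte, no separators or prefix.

af40131ef8a12c14

XOR is its own inverse, so applying the key byte-wise gives the result directly.
byte 0: b0 ^ 1f = af
byte 1: 46 ^ 06 = 40
byte 2: 82 ^ 91 = 13
byte 3: 1c ^ 02 = 1e
byte 4: 39 ^ c1 = f8
byte 5: 38 ^ 99 = a1
byte 6: 07 ^ 2b = 2c
byte 7: 48 ^ 5c = 14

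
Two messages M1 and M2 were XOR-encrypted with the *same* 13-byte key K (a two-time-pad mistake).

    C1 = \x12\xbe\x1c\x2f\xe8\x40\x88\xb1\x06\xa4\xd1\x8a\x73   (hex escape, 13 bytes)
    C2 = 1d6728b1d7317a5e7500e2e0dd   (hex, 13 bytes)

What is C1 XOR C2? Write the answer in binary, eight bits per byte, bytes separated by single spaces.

00001111 11011001 00110100 10011110 00111111 01110001 11110010 11101111 01110011 10100100 00110011 01101010 10101110

C1 ⊕ C2 = (M1 ⊕ K) ⊕ (M2 ⊕ K) = M1 ⊕ M2 — the shared key cancels under XOR.
byte 0: 12 XOR 1d = 0f
byte 1: be XOR 67 = d9
byte 2: 1c XOR 28 = 34
byte 3: 2f XOR b1 = 9e
byte 4: e8 XOR d7 = 3f
byte 5: 40 XOR 31 = 71
byte 6: 88 XOR 7a = f2
byte 7: b1 XOR 5e = ef
byte 8: 06 XOR 75 = 73
byte 9: a4 XOR 00 = a4
byte 10: d1 XOR e2 = 33
byte 11: 8a XOR e0 = 6a
byte 12: 73 XOR dd = ae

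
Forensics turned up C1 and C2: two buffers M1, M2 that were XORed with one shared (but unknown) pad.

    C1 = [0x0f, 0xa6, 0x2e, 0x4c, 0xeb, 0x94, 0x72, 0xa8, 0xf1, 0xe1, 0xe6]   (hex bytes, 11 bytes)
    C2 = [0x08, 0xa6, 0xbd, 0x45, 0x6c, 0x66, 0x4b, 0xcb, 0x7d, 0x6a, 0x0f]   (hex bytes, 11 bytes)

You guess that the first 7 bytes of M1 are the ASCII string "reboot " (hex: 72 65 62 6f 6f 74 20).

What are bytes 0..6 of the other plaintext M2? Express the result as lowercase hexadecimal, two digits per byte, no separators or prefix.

First, C1 ⊕ C2 = (M1 ⊕ K) ⊕ (M2 ⊕ K) = M1 ⊕ M2, so the key drops out. Then M2 = (M1 ⊕ M2) ⊕ M1 over the first 7 bytes.
byte 0: (0f XOR 08) XOR 72 = 07 XOR 72 = 75
byte 1: (a6 XOR a6) XOR 65 = 00 XOR 65 = 65
byte 2: (2e XOR bd) XOR 62 = 93 XOR 62 = f1
byte 3: (4c XOR 45) XOR 6f = 09 XOR 6f = 66
byte 4: (eb XOR 6c) XOR 6f = 87 XOR 6f = e8
byte 5: (94 XOR 66) XOR 74 = f2 XOR 74 = 86
byte 6: (72 XOR 4b) XOR 20 = 39 XOR 20 = 19

7565f166e88619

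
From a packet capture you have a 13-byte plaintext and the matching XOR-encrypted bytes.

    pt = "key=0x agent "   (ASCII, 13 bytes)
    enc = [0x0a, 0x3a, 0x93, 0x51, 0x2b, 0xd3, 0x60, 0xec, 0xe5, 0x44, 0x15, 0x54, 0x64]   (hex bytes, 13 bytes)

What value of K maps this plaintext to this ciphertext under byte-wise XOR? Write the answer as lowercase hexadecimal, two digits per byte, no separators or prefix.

615fea6c1bab408d82217b2044

Since enc = pt ⊕ K, XORing both sides with pt gives K = pt ⊕ enc.
01101011 xor 00001010 = 01100001
01100101 xor 00111010 = 01011111
01111001 xor 10010011 = 11101010
00111101 xor 01010001 = 01101100
00110000 xor 00101011 = 00011011
01111000 xor 11010011 = 10101011
00100000 xor 01100000 = 01000000
01100001 xor 11101100 = 10001101
01100111 xor 11100101 = 10000010
01100101 xor 01000100 = 00100001
01101110 xor 00010101 = 01111011
01110100 xor 01010100 = 00100000
00100000 xor 01100100 = 01000100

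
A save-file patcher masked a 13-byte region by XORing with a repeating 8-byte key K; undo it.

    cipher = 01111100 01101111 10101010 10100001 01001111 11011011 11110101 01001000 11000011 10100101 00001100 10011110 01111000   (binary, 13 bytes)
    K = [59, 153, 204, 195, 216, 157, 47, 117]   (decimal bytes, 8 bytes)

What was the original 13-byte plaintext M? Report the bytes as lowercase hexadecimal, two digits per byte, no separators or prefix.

47f666629746da3df83cc05da0

The 8-byte key repeats, so the effective keystream is 3b 99 cc c3 d8 9d 2f 75 3b 99 cc c3 d8.
byte 0: 7c ⊕ 3b = 47
byte 1: 6f ⊕ 99 = f6
byte 2: aa ⊕ cc = 66
byte 3: a1 ⊕ c3 = 62
byte 4: 4f ⊕ d8 = 97
byte 5: db ⊕ 9d = 46
byte 6: f5 ⊕ 2f = da
byte 7: 48 ⊕ 75 = 3d
byte 8: c3 ⊕ 3b = f8
byte 9: a5 ⊕ 99 = 3c
byte 10: 0c ⊕ cc = c0
byte 11: 9e ⊕ c3 = 5d
byte 12: 78 ⊕ d8 = a0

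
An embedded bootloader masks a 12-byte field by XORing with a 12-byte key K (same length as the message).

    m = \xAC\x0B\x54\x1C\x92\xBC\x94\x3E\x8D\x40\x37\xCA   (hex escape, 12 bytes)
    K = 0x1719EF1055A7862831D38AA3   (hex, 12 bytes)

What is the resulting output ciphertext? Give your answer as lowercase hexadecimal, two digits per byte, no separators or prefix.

bb12bb0cc71b1216bc93bd69

XOR is its own inverse, so applying the key byte-wise gives the result directly.
ac xor 17 = bb
0b xor 19 = 12
54 xor ef = bb
1c xor 10 = 0c
92 xor 55 = c7
bc xor a7 = 1b
94 xor 86 = 12
3e xor 28 = 16
8d xor 31 = bc
40 xor d3 = 93
37 xor 8a = bd
ca xor a3 = 69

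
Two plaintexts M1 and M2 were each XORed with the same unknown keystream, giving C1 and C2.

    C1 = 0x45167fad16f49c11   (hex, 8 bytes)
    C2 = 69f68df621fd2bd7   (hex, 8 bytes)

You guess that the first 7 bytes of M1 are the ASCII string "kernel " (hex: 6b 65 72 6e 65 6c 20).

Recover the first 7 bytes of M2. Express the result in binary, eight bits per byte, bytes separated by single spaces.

First, C1 ⊕ C2 = (M1 ⊕ K) ⊕ (M2 ⊕ K) = M1 ⊕ M2, so the key drops out. Then M2 = (M1 ⊕ M2) ⊕ M1 over the first 7 bytes.
byte 0: (45 ^ 69) ^ 6b = 2c ^ 6b = 47
byte 1: (16 ^ f6) ^ 65 = e0 ^ 65 = 85
byte 2: (7f ^ 8d) ^ 72 = f2 ^ 72 = 80
byte 3: (ad ^ f6) ^ 6e = 5b ^ 6e = 35
byte 4: (16 ^ 21) ^ 65 = 37 ^ 65 = 52
byte 5: (f4 ^ fd) ^ 6c = 09 ^ 6c = 65
byte 6: (9c ^ 2b) ^ 20 = b7 ^ 20 = 97

01000111 10000101 10000000 00110101 01010010 01100101 10010111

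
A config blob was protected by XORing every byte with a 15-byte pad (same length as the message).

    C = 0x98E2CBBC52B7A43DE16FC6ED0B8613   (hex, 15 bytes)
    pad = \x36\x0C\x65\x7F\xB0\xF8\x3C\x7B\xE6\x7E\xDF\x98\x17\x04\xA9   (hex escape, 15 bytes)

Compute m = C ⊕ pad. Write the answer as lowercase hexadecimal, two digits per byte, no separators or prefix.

XOR is its own inverse, so applying the key byte-wise gives the result directly.
byte 0: 98 ^ 36 = ae
byte 1: e2 ^ 0c = ee
byte 2: cb ^ 65 = ae
byte 3: bc ^ 7f = c3
byte 4: 52 ^ b0 = e2
byte 5: b7 ^ f8 = 4f
byte 6: a4 ^ 3c = 98
byte 7: 3d ^ 7b = 46
byte 8: e1 ^ e6 = 07
byte 9: 6f ^ 7e = 11
byte 10: c6 ^ df = 19
byte 11: ed ^ 98 = 75
byte 12: 0b ^ 17 = 1c
byte 13: 86 ^ 04 = 82
byte 14: 13 ^ a9 = ba

aeeeaec3e24f9846071119751c82ba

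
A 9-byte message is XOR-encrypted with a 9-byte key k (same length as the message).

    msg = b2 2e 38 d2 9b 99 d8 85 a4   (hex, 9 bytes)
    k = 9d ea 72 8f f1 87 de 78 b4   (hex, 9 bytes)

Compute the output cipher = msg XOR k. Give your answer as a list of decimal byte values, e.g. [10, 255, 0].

[47, 196, 74, 93, 106, 30, 6, 253, 16]

b2 ⊕ 9d = 2f
2e ⊕ ea = c4
38 ⊕ 72 = 4a
d2 ⊕ 8f = 5d
9b ⊕ f1 = 6a
99 ⊕ 87 = 1e
d8 ⊕ de = 06
85 ⊕ 78 = fd
a4 ⊕ b4 = 10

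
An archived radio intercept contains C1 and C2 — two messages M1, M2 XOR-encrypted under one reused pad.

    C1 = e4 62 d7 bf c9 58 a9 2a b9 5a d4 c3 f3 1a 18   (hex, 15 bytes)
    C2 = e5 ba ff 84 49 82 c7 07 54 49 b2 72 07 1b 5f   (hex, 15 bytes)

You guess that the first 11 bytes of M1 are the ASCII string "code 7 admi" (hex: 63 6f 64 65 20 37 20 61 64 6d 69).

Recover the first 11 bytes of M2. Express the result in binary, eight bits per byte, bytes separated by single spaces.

First, C1 ⊕ C2 = (M1 ⊕ K) ⊕ (M2 ⊕ K) = M1 ⊕ M2, so the key drops out. Then M2 = (M1 ⊕ M2) ⊕ M1 over the first 11 bytes.
byte 0: (e4 xor e5) xor 63 = 01 xor 63 = 62
byte 1: (62 xor ba) xor 6f = d8 xor 6f = b7
byte 2: (d7 xor ff) xor 64 = 28 xor 64 = 4c
byte 3: (bf xor 84) xor 65 = 3b xor 65 = 5e
byte 4: (c9 xor 49) xor 20 = 80 xor 20 = a0
byte 5: (58 xor 82) xor 37 = da xor 37 = ed
byte 6: (a9 xor c7) xor 20 = 6e xor 20 = 4e
byte 7: (2a xor 07) xor 61 = 2d xor 61 = 4c
byte 8: (b9 xor 54) xor 64 = ed xor 64 = 89
byte 9: (5a xor 49) xor 6d = 13 xor 6d = 7e
byte 10: (d4 xor b2) xor 69 = 66 xor 69 = 0f

01100010 10110111 01001100 01011110 10100000 11101101 01001110 01001100 10001001 01111110 00001111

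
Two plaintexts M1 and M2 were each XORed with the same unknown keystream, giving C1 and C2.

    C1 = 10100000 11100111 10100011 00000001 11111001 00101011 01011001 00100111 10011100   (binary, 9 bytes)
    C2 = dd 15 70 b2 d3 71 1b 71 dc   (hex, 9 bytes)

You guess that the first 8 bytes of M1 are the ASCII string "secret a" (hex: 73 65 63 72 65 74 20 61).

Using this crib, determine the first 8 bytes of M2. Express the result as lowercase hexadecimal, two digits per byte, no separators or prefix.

0e97b0c14f2e6237

First, C1 ⊕ C2 = (M1 ⊕ K) ⊕ (M2 ⊕ K) = M1 ⊕ M2, so the key drops out. Then M2 = (M1 ⊕ M2) ⊕ M1 over the first 8 bytes.
byte 0: (a0 ⊕ dd) ⊕ 73 = 7d ⊕ 73 = 0e
byte 1: (e7 ⊕ 15) ⊕ 65 = f2 ⊕ 65 = 97
byte 2: (a3 ⊕ 70) ⊕ 63 = d3 ⊕ 63 = b0
byte 3: (01 ⊕ b2) ⊕ 72 = b3 ⊕ 72 = c1
byte 4: (f9 ⊕ d3) ⊕ 65 = 2a ⊕ 65 = 4f
byte 5: (2b ⊕ 71) ⊕ 74 = 5a ⊕ 74 = 2e
byte 6: (59 ⊕ 1b) ⊕ 20 = 42 ⊕ 20 = 62
byte 7: (27 ⊕ 71) ⊕ 61 = 56 ⊕ 61 = 37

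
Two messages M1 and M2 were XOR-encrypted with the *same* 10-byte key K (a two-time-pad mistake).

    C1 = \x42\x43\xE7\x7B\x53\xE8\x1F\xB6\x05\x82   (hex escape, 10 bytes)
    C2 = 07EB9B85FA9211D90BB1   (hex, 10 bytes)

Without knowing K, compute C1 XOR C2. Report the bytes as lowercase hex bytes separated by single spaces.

C1 ⊕ C2 = (M1 ⊕ K) ⊕ (M2 ⊕ K) = M1 ⊕ M2 — the shared key cancels under XOR.
 66 ^   7 =  69
 67 ^ 235 = 168
231 ^ 155 = 124
123 ^ 133 = 254
 83 ^ 250 = 169
232 ^ 146 = 122
 31 ^  17 =  14
182 ^ 217 = 111
  5 ^  11 =  14
130 ^ 177 =  51

45 a8 7c fe a9 7a 0e 6f 0e 33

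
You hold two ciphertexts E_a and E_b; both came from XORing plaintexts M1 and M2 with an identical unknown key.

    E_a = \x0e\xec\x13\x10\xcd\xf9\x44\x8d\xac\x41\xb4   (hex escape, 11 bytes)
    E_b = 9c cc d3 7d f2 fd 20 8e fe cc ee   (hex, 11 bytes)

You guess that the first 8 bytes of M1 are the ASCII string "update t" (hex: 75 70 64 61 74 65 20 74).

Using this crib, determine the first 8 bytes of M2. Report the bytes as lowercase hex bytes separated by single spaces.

First, E_a ⊕ E_b = (M1 ⊕ K) ⊕ (M2 ⊕ K) = M1 ⊕ M2, so the key drops out. Then M2 = (M1 ⊕ M2) ⊕ M1 over the first 8 bytes.
byte 0: (0e ^ 9c) ^ 75 = 92 ^ 75 = e7
byte 1: (ec ^ cc) ^ 70 = 20 ^ 70 = 50
byte 2: (13 ^ d3) ^ 64 = c0 ^ 64 = a4
byte 3: (10 ^ 7d) ^ 61 = 6d ^ 61 = 0c
byte 4: (cd ^ f2) ^ 74 = 3f ^ 74 = 4b
byte 5: (f9 ^ fd) ^ 65 = 04 ^ 65 = 61
byte 6: (44 ^ 20) ^ 20 = 64 ^ 20 = 44
byte 7: (8d ^ 8e) ^ 74 = 03 ^ 74 = 77

e7 50 a4 0c 4b 61 44 77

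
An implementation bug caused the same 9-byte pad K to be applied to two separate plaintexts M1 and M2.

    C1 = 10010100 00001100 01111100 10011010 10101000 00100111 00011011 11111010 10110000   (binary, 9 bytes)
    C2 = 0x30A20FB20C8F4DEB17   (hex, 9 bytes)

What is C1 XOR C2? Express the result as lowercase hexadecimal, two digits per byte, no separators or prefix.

C1 ⊕ C2 = (M1 ⊕ K) ⊕ (M2 ⊕ K) = M1 ⊕ M2 — the shared key cancels under XOR.
10010100 XOR 00110000 = 10100100
00001100 XOR 10100010 = 10101110
01111100 XOR 00001111 = 01110011
10011010 XOR 10110010 = 00101000
10101000 XOR 00001100 = 10100100
00100111 XOR 10001111 = 10101000
00011011 XOR 01001101 = 01010110
11111010 XOR 11101011 = 00010001
10110000 XOR 00010111 = 10100111

a4ae7328a4a85611a7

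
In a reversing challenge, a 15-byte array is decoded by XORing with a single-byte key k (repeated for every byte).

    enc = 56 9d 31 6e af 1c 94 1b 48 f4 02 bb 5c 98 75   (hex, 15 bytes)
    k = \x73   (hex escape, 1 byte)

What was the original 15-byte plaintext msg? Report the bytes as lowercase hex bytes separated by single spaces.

The 1-byte key repeats, so the effective keystream is 73 73 73 73 73 73 73 73 73 73 73 73 73 73 73.
byte 0: 56 XOR 73 = 25
byte 1: 9d XOR 73 = ee
byte 2: 31 XOR 73 = 42
byte 3: 6e XOR 73 = 1d
byte 4: af XOR 73 = dc
byte 5: 1c XOR 73 = 6f
byte 6: 94 XOR 73 = e7
byte 7: 1b XOR 73 = 68
byte 8: 48 XOR 73 = 3b
byte 9: f4 XOR 73 = 87
byte 10: 02 XOR 73 = 71
byte 11: bb XOR 73 = c8
byte 12: 5c XOR 73 = 2f
byte 13: 98 XOR 73 = eb
byte 14: 75 XOR 73 = 06

25 ee 42 1d dc 6f e7 68 3b 87 71 c8 2f eb 06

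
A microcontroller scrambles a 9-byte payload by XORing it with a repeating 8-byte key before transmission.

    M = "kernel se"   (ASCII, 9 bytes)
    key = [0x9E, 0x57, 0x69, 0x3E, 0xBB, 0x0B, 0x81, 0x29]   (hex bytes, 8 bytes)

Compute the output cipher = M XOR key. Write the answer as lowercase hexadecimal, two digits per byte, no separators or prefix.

f5321b50de67a15afb

The 8-byte key repeats, so the effective keystream is 9e 57 69 3e bb 0b 81 29 9e.
byte 0: 6b ⊕ 9e = f5
byte 1: 65 ⊕ 57 = 32
byte 2: 72 ⊕ 69 = 1b
byte 3: 6e ⊕ 3e = 50
byte 4: 65 ⊕ bb = de
byte 5: 6c ⊕ 0b = 67
byte 6: 20 ⊕ 81 = a1
byte 7: 73 ⊕ 29 = 5a
byte 8: 65 ⊕ 9e = fb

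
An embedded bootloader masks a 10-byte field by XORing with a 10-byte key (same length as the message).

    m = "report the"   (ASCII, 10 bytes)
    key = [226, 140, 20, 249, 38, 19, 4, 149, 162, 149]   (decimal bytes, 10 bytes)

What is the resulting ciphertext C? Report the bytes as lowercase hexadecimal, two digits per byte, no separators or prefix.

90e96496546724e1caf0

72 ⊕ e2 = 90
65 ⊕ 8c = e9
70 ⊕ 14 = 64
6f ⊕ f9 = 96
72 ⊕ 26 = 54
74 ⊕ 13 = 67
20 ⊕ 04 = 24
74 ⊕ 95 = e1
68 ⊕ a2 = ca
65 ⊕ 95 = f0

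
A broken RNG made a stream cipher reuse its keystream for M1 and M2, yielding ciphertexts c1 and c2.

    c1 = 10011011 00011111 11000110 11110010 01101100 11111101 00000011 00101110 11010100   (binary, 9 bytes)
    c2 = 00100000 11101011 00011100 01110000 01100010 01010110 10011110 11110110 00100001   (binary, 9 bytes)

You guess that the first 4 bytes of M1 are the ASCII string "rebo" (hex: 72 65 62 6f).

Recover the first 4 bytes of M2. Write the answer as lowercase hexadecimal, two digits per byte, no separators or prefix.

First, c1 ⊕ c2 = (M1 ⊕ K) ⊕ (M2 ⊕ K) = M1 ⊕ M2, so the key drops out. Then M2 = (M1 ⊕ M2) ⊕ M1 over the first 4 bytes.
byte 0: (9b ⊕ 20) ⊕ 72 = bb ⊕ 72 = c9
byte 1: (1f ⊕ eb) ⊕ 65 = f4 ⊕ 65 = 91
byte 2: (c6 ⊕ 1c) ⊕ 62 = da ⊕ 62 = b8
byte 3: (f2 ⊕ 70) ⊕ 6f = 82 ⊕ 6f = ed

c991b8ed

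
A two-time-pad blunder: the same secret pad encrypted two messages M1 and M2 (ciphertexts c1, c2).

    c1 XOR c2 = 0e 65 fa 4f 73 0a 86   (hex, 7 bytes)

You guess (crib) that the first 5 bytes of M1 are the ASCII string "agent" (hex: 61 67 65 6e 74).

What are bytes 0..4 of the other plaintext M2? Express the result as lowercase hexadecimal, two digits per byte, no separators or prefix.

6f029f2107

Since c1 ⊕ c2 = M1 ⊕ M2, XORing with the guessed M1 bytes yields the corresponding M2 bytes: M2 = (c1 ⊕ c2) ⊕ M1.
 14 ^  97 = 111
101 ^ 103 =   2
250 ^ 101 = 159
 79 ^ 110 =  33
115 ^ 116 =   7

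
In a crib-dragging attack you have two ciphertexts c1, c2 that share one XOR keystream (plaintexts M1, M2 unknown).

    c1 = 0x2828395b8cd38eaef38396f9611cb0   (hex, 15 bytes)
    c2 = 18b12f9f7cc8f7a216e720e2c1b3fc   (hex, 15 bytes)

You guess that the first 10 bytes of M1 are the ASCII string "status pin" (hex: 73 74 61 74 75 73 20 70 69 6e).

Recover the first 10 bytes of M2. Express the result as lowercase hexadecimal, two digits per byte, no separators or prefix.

43ed77b08568597c8c0a

First, c1 ⊕ c2 = (M1 ⊕ K) ⊕ (M2 ⊕ K) = M1 ⊕ M2, so the key drops out. Then M2 = (M1 ⊕ M2) ⊕ M1 over the first 10 bytes.
byte 0: (28 xor 18) xor 73 = 30 xor 73 = 43
byte 1: (28 xor b1) xor 74 = 99 xor 74 = ed
byte 2: (39 xor 2f) xor 61 = 16 xor 61 = 77
byte 3: (5b xor 9f) xor 74 = c4 xor 74 = b0
byte 4: (8c xor 7c) xor 75 = f0 xor 75 = 85
byte 5: (d3 xor c8) xor 73 = 1b xor 73 = 68
byte 6: (8e xor f7) xor 20 = 79 xor 20 = 59
byte 7: (ae xor a2) xor 70 = 0c xor 70 = 7c
byte 8: (f3 xor 16) xor 69 = e5 xor 69 = 8c
byte 9: (83 xor e7) xor 6e = 64 xor 6e = 0a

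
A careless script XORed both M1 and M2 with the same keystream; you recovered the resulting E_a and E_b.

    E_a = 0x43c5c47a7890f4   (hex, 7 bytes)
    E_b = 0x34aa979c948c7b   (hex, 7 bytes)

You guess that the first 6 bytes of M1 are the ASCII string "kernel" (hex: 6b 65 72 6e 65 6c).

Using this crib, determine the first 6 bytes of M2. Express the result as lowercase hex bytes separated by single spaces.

1c 0a 21 88 89 70

First, E_a ⊕ E_b = (M1 ⊕ K) ⊕ (M2 ⊕ K) = M1 ⊕ M2, so the key drops out. Then M2 = (M1 ⊕ M2) ⊕ M1 over the first 6 bytes.
byte 0: (43 xor 34) xor 6b = 77 xor 6b = 1c
byte 1: (c5 xor aa) xor 65 = 6f xor 65 = 0a
byte 2: (c4 xor 97) xor 72 = 53 xor 72 = 21
byte 3: (7a xor 9c) xor 6e = e6 xor 6e = 88
byte 4: (78 xor 94) xor 65 = ec xor 65 = 89
byte 5: (90 xor 8c) xor 6c = 1c xor 6c = 70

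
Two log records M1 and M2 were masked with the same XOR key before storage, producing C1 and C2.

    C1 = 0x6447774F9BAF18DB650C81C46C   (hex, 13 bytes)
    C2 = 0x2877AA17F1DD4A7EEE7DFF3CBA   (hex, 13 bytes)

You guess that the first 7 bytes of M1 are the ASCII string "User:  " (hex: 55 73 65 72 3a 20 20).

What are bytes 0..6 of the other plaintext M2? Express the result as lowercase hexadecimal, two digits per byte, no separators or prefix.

1943b82a505272

First, C1 ⊕ C2 = (M1 ⊕ K) ⊕ (M2 ⊕ K) = M1 ⊕ M2, so the key drops out. Then M2 = (M1 ⊕ M2) ⊕ M1 over the first 7 bytes.
byte 0: (64 XOR 28) XOR 55 = 4c XOR 55 = 19
byte 1: (47 XOR 77) XOR 73 = 30 XOR 73 = 43
byte 2: (77 XOR aa) XOR 65 = dd XOR 65 = b8
byte 3: (4f XOR 17) XOR 72 = 58 XOR 72 = 2a
byte 4: (9b XOR f1) XOR 3a = 6a XOR 3a = 50
byte 5: (af XOR dd) XOR 20 = 72 XOR 20 = 52
byte 6: (18 XOR 4a) XOR 20 = 52 XOR 20 = 72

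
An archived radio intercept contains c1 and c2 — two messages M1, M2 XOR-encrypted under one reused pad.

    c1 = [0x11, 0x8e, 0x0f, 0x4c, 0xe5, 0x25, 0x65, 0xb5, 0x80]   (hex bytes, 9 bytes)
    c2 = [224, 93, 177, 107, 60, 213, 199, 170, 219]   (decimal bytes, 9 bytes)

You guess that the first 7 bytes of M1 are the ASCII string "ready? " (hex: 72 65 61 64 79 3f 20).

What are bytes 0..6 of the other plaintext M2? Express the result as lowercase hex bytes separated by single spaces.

83 b6 df 43 a0 cf 82

First, c1 ⊕ c2 = (M1 ⊕ K) ⊕ (M2 ⊕ K) = M1 ⊕ M2, so the key drops out. Then M2 = (M1 ⊕ M2) ⊕ M1 over the first 7 bytes.
byte 0: (11 ^ e0) ^ 72 = f1 ^ 72 = 83
byte 1: (8e ^ 5d) ^ 65 = d3 ^ 65 = b6
byte 2: (0f ^ b1) ^ 61 = be ^ 61 = df
byte 3: (4c ^ 6b) ^ 64 = 27 ^ 64 = 43
byte 4: (e5 ^ 3c) ^ 79 = d9 ^ 79 = a0
byte 5: (25 ^ d5) ^ 3f = f0 ^ 3f = cf
byte 6: (65 ^ c7) ^ 20 = a2 ^ 20 = 82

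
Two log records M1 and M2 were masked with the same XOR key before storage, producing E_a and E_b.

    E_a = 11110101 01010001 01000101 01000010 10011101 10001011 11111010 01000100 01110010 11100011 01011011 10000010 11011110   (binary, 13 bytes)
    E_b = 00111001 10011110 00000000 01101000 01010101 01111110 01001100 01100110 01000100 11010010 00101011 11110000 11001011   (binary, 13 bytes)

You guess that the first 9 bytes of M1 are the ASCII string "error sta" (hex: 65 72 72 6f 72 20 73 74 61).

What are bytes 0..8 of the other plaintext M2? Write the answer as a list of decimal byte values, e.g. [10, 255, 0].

[169, 189, 55, 69, 186, 213, 197, 86, 87]

First, E_a ⊕ E_b = (M1 ⊕ K) ⊕ (M2 ⊕ K) = M1 ⊕ M2, so the key drops out. Then M2 = (M1 ⊕ M2) ⊕ M1 over the first 9 bytes.
byte 0: (f5 xor 39) xor 65 = cc xor 65 = a9
byte 1: (51 xor 9e) xor 72 = cf xor 72 = bd
byte 2: (45 xor 00) xor 72 = 45 xor 72 = 37
byte 3: (42 xor 68) xor 6f = 2a xor 6f = 45
byte 4: (9d xor 55) xor 72 = c8 xor 72 = ba
byte 5: (8b xor 7e) xor 20 = f5 xor 20 = d5
byte 6: (fa xor 4c) xor 73 = b6 xor 73 = c5
byte 7: (44 xor 66) xor 74 = 22 xor 74 = 56
byte 8: (72 xor 44) xor 61 = 36 xor 61 = 57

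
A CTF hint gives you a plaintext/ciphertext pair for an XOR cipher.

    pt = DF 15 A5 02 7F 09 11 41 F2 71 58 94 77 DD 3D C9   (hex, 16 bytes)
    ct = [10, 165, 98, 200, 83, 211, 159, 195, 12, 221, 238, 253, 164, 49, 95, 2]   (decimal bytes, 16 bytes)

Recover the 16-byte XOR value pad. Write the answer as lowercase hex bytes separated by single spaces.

Since ct = pt ⊕ pad, XORing both sides with pt gives pad = pt ⊕ ct.
df xor 0a = d5
15 xor a5 = b0
a5 xor 62 = c7
02 xor c8 = ca
7f xor 53 = 2c
09 xor d3 = da
11 xor 9f = 8e
41 xor c3 = 82
f2 xor 0c = fe
71 xor dd = ac
58 xor ee = b6
94 xor fd = 69
77 xor a4 = d3
dd xor 31 = ec
3d xor 5f = 62
c9 xor 02 = cb

d5 b0 c7 ca 2c da 8e 82 fe ac b6 69 d3 ec 62 cb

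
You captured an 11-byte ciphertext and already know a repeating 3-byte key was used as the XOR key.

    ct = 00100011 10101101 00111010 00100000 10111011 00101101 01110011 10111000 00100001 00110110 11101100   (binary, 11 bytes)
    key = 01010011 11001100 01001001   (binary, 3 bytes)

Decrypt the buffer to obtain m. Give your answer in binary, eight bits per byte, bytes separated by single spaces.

01110000 01100001 01110011 01110011 01110111 01100100 00100000 01110100 01101000 01100101 00100000

The 3-byte key repeats, so the effective keystream is 53 cc 49 53 cc 49 53 cc 49 53 cc.
byte 0: 23 ⊕ 53 = 70
byte 1: ad ⊕ cc = 61
byte 2: 3a ⊕ 49 = 73
byte 3: 20 ⊕ 53 = 73
byte 4: bb ⊕ cc = 77
byte 5: 2d ⊕ 49 = 64
byte 6: 73 ⊕ 53 = 20
byte 7: b8 ⊕ cc = 74
byte 8: 21 ⊕ 49 = 68
byte 9: 36 ⊕ 53 = 65
byte 10: ec ⊕ cc = 20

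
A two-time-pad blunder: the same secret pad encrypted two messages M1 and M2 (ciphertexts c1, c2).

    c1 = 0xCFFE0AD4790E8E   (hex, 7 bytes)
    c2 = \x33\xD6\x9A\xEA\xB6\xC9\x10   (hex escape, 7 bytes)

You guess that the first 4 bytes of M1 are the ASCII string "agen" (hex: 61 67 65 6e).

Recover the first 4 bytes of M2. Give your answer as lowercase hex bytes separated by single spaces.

9d 4f f5 50

First, c1 ⊕ c2 = (M1 ⊕ K) ⊕ (M2 ⊕ K) = M1 ⊕ M2, so the key drops out. Then M2 = (M1 ⊕ M2) ⊕ M1 over the first 4 bytes.
byte 0: (cf xor 33) xor 61 = fc xor 61 = 9d
byte 1: (fe xor d6) xor 67 = 28 xor 67 = 4f
byte 2: (0a xor 9a) xor 65 = 90 xor 65 = f5
byte 3: (d4 xor ea) xor 6e = 3e xor 6e = 50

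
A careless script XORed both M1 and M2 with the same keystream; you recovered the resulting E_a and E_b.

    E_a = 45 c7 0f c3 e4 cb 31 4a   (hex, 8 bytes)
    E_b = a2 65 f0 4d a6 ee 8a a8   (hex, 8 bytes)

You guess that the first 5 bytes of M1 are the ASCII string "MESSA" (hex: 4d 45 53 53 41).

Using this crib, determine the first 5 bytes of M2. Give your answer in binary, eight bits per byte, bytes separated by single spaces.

First, E_a ⊕ E_b = (M1 ⊕ K) ⊕ (M2 ⊕ K) = M1 ⊕ M2, so the key drops out. Then M2 = (M1 ⊕ M2) ⊕ M1 over the first 5 bytes.
byte 0: (45 ⊕ a2) ⊕ 4d = e7 ⊕ 4d = aa
byte 1: (c7 ⊕ 65) ⊕ 45 = a2 ⊕ 45 = e7
byte 2: (0f ⊕ f0) ⊕ 53 = ff ⊕ 53 = ac
byte 3: (c3 ⊕ 4d) ⊕ 53 = 8e ⊕ 53 = dd
byte 4: (e4 ⊕ a6) ⊕ 41 = 42 ⊕ 41 = 03

10101010 11100111 10101100 11011101 00000011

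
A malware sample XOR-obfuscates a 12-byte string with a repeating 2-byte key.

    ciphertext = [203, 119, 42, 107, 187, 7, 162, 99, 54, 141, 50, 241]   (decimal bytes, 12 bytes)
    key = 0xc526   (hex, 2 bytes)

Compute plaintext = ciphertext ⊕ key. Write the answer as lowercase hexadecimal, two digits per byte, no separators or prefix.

0e51ef4d7e216745f3abf7d7

The 2-byte key repeats, so the effective keystream is c5 26 c5 26 c5 26 c5 26 c5 26 c5 26.
byte 0: cb xor c5 = 0e
byte 1: 77 xor 26 = 51
byte 2: 2a xor c5 = ef
byte 3: 6b xor 26 = 4d
byte 4: bb xor c5 = 7e
byte 5: 07 xor 26 = 21
byte 6: a2 xor c5 = 67
byte 7: 63 xor 26 = 45
byte 8: 36 xor c5 = f3
byte 9: 8d xor 26 = ab
byte 10: 32 xor c5 = f7
byte 11: f1 xor 26 = d7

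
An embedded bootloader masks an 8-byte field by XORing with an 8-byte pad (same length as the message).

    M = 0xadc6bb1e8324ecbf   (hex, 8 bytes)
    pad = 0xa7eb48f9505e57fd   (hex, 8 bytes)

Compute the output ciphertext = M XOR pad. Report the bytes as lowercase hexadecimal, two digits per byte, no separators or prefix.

XOR is its own inverse, so applying the key byte-wise gives the result directly.
ad xor a7 = 0a
c6 xor eb = 2d
bb xor 48 = f3
1e xor f9 = e7
83 xor 50 = d3
24 xor 5e = 7a
ec xor 57 = bb
bf xor fd = 42

0a2df3e7d37abb42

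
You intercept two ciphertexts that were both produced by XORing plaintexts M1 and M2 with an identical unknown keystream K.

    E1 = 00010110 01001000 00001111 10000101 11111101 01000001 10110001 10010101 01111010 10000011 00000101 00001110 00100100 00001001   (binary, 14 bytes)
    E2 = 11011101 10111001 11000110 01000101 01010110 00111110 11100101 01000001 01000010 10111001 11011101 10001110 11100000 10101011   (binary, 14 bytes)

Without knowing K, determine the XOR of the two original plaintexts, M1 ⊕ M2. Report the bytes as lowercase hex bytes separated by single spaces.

cb f1 c9 c0 ab 7f 54 d4 38 3a d8 80 c4 a2

E1 ⊕ E2 = (M1 ⊕ K) ⊕ (M2 ⊕ K) = M1 ⊕ M2 — the shared key cancels under XOR.
byte 0: 16 ^ dd = cb
byte 1: 48 ^ b9 = f1
byte 2: 0f ^ c6 = c9
byte 3: 85 ^ 45 = c0
byte 4: fd ^ 56 = ab
byte 5: 41 ^ 3e = 7f
byte 6: b1 ^ e5 = 54
byte 7: 95 ^ 41 = d4
byte 8: 7a ^ 42 = 38
byte 9: 83 ^ b9 = 3a
byte 10: 05 ^ dd = d8
byte 11: 0e ^ 8e = 80
byte 12: 24 ^ e0 = c4
byte 13: 09 ^ ab = a2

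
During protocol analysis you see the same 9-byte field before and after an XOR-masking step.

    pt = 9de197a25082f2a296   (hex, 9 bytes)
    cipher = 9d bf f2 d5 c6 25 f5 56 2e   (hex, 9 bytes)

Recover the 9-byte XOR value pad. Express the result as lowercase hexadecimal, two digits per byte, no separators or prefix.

005e657796a707f4b8

Since cipher = pt ⊕ pad, XORing both sides with pt gives pad = pt ⊕ cipher.
9d ⊕ 9d = 00
e1 ⊕ bf = 5e
97 ⊕ f2 = 65
a2 ⊕ d5 = 77
50 ⊕ c6 = 96
82 ⊕ 25 = a7
f2 ⊕ f5 = 07
a2 ⊕ 56 = f4
96 ⊕ 2e = b8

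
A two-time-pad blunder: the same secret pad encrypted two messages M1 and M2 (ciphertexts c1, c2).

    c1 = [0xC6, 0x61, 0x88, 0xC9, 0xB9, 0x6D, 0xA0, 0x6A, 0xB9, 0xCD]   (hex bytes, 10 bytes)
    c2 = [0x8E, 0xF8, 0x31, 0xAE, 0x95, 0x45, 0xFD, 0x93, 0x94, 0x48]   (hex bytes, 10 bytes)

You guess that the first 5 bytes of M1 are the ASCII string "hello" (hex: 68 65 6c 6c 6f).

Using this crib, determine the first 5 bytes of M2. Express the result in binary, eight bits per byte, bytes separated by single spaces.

First, c1 ⊕ c2 = (M1 ⊕ K) ⊕ (M2 ⊕ K) = M1 ⊕ M2, so the key drops out. Then M2 = (M1 ⊕ M2) ⊕ M1 over the first 5 bytes.
byte 0: (c6 ^ 8e) ^ 68 = 48 ^ 68 = 20
byte 1: (61 ^ f8) ^ 65 = 99 ^ 65 = fc
byte 2: (88 ^ 31) ^ 6c = b9 ^ 6c = d5
byte 3: (c9 ^ ae) ^ 6c = 67 ^ 6c = 0b
byte 4: (b9 ^ 95) ^ 6f = 2c ^ 6f = 43

00100000 11111100 11010101 00001011 01000011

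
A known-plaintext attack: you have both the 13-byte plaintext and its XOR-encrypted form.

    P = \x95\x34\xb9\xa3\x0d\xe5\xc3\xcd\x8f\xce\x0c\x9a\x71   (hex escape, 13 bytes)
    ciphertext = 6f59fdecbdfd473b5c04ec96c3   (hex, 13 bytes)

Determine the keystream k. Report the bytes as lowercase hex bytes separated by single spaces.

Since ciphertext = P ⊕ k, XORing both sides with P gives k = P ⊕ ciphertext.
10010101 ^ 01101111 = 11111010
00110100 ^ 01011001 = 01101101
10111001 ^ 11111101 = 01000100
10100011 ^ 11101100 = 01001111
00001101 ^ 10111101 = 10110000
11100101 ^ 11111101 = 00011000
11000011 ^ 01000111 = 10000100
11001101 ^ 00111011 = 11110110
10001111 ^ 01011100 = 11010011
11001110 ^ 00000100 = 11001010
00001100 ^ 11101100 = 11100000
10011010 ^ 10010110 = 00001100
01110001 ^ 11000011 = 10110010

fa 6d 44 4f b0 18 84 f6 d3 ca e0 0c b2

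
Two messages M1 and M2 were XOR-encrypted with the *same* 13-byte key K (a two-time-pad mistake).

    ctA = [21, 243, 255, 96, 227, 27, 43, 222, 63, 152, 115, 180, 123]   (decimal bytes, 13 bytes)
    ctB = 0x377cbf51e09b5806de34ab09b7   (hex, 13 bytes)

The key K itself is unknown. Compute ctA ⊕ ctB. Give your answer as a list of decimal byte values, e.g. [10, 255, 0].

ctA ⊕ ctB = (M1 ⊕ K) ⊕ (M2 ⊕ K) = M1 ⊕ M2 — the shared key cancels under XOR.
15 XOR 37 = 22
f3 XOR 7c = 8f
ff XOR bf = 40
60 XOR 51 = 31
e3 XOR e0 = 03
1b XOR 9b = 80
2b XOR 58 = 73
de XOR 06 = d8
3f XOR de = e1
98 XOR 34 = ac
73 XOR ab = d8
b4 XOR 09 = bd
7b XOR b7 = cc

[34, 143, 64, 49, 3, 128, 115, 216, 225, 172, 216, 189, 204]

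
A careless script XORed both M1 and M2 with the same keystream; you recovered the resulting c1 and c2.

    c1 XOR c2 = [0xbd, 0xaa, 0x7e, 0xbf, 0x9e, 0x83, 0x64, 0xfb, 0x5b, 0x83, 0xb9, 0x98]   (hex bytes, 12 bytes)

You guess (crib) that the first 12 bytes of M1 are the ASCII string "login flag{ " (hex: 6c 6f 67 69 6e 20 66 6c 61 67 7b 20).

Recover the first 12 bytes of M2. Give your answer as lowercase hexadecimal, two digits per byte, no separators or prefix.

d1c519d6f0a302973ae4c2b8

Since c1 ⊕ c2 = M1 ⊕ M2, XORing with the guessed M1 bytes yields the corresponding M2 bytes: M2 = (c1 ⊕ c2) ⊕ M1.
bd ^ 6c = d1
aa ^ 6f = c5
7e ^ 67 = 19
bf ^ 69 = d6
9e ^ 6e = f0
83 ^ 20 = a3
64 ^ 66 = 02
fb ^ 6c = 97
5b ^ 61 = 3a
83 ^ 67 = e4
b9 ^ 7b = c2
98 ^ 20 = b8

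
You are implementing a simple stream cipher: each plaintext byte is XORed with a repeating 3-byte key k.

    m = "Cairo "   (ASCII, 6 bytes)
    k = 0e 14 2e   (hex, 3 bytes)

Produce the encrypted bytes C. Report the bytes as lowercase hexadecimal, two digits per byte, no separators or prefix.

The 3-byte key repeats, so the effective keystream is 0e 14 2e 0e 14 2e.
byte 0: 43 XOR 0e = 4d
byte 1: 61 XOR 14 = 75
byte 2: 69 XOR 2e = 47
byte 3: 72 XOR 0e = 7c
byte 4: 6f XOR 14 = 7b
byte 5: 20 XOR 2e = 0e

4d75477c7b0e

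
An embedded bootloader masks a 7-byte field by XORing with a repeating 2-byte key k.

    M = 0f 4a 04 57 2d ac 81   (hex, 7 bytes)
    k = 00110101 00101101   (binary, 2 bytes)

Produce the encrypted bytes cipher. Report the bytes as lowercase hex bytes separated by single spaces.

3a 67 31 7a 18 81 b4

The 2-byte key repeats, so the effective keystream is 35 2d 35 2d 35 2d 35.
byte 0: 0f xor 35 = 3a
byte 1: 4a xor 2d = 67
byte 2: 04 xor 35 = 31
byte 3: 57 xor 2d = 7a
byte 4: 2d xor 35 = 18
byte 5: ac xor 2d = 81
byte 6: 81 xor 35 = b4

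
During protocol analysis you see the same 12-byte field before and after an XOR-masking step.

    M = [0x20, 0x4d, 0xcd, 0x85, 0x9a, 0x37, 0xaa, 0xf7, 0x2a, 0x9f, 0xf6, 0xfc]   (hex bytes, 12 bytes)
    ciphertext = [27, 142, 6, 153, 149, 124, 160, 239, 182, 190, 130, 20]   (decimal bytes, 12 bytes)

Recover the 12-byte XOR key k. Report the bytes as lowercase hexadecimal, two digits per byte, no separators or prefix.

3bc3cb1c0f4b0a189c2174e8

Since ciphertext = M ⊕ k, XORing both sides with M gives k = M ⊕ ciphertext.
20 xor 1b = 3b
4d xor 8e = c3
cd xor 06 = cb
85 xor 99 = 1c
9a xor 95 = 0f
37 xor 7c = 4b
aa xor a0 = 0a
f7 xor ef = 18
2a xor b6 = 9c
9f xor be = 21
f6 xor 82 = 74
fc xor 14 = e8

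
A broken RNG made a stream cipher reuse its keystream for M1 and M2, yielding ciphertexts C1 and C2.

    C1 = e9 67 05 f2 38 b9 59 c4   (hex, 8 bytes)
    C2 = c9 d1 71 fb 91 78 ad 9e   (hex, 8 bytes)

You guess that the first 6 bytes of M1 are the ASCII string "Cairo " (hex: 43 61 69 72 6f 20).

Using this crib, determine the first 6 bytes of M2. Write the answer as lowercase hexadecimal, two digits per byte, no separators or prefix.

First, C1 ⊕ C2 = (M1 ⊕ K) ⊕ (M2 ⊕ K) = M1 ⊕ M2, so the key drops out. Then M2 = (M1 ⊕ M2) ⊕ M1 over the first 6 bytes.
byte 0: (e9 ^ c9) ^ 43 = 20 ^ 43 = 63
byte 1: (67 ^ d1) ^ 61 = b6 ^ 61 = d7
byte 2: (05 ^ 71) ^ 69 = 74 ^ 69 = 1d
byte 3: (f2 ^ fb) ^ 72 = 09 ^ 72 = 7b
byte 4: (38 ^ 91) ^ 6f = a9 ^ 6f = c6
byte 5: (b9 ^ 78) ^ 20 = c1 ^ 20 = e1

63d71d7bc6e1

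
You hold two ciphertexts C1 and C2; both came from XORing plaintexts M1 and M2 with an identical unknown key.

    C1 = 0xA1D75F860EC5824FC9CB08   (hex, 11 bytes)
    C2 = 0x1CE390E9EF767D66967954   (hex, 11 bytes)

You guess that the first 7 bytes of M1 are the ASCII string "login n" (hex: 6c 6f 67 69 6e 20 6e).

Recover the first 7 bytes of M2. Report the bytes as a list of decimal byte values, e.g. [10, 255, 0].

[209, 91, 168, 6, 143, 147, 145]

First, C1 ⊕ C2 = (M1 ⊕ K) ⊕ (M2 ⊕ K) = M1 ⊕ M2, so the key drops out. Then M2 = (M1 ⊕ M2) ⊕ M1 over the first 7 bytes.
byte 0: (a1 XOR 1c) XOR 6c = bd XOR 6c = d1
byte 1: (d7 XOR e3) XOR 6f = 34 XOR 6f = 5b
byte 2: (5f XOR 90) XOR 67 = cf XOR 67 = a8
byte 3: (86 XOR e9) XOR 69 = 6f XOR 69 = 06
byte 4: (0e XOR ef) XOR 6e = e1 XOR 6e = 8f
byte 5: (c5 XOR 76) XOR 20 = b3 XOR 20 = 93
byte 6: (82 XOR 7d) XOR 6e = ff XOR 6e = 91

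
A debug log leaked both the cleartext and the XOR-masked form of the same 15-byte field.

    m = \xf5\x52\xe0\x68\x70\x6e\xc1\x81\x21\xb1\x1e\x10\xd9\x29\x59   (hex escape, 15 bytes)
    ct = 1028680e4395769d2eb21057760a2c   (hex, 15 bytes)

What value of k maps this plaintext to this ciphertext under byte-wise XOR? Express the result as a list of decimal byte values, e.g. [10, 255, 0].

Since ct = m ⊕ k, XORing both sides with m gives k = m ⊕ ct.
byte 0: f5 ⊕ 10 = e5
byte 1: 52 ⊕ 28 = 7a
byte 2: e0 ⊕ 68 = 88
byte 3: 68 ⊕ 0e = 66
byte 4: 70 ⊕ 43 = 33
byte 5: 6e ⊕ 95 = fb
byte 6: c1 ⊕ 76 = b7
byte 7: 81 ⊕ 9d = 1c
byte 8: 21 ⊕ 2e = 0f
byte 9: b1 ⊕ b2 = 03
byte 10: 1e ⊕ 10 = 0e
byte 11: 10 ⊕ 57 = 47
byte 12: d9 ⊕ 76 = af
byte 13: 29 ⊕ 0a = 23
byte 14: 59 ⊕ 2c = 75

[229, 122, 136, 102, 51, 251, 183, 28, 15, 3, 14, 71, 175, 35, 117]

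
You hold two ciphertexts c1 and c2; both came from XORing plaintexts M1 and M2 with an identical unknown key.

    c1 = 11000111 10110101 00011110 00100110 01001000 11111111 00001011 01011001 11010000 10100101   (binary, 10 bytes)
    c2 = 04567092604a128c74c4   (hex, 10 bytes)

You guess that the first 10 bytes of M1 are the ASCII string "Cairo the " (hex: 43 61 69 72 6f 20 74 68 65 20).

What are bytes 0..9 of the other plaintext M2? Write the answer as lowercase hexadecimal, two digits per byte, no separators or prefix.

First, c1 ⊕ c2 = (M1 ⊕ K) ⊕ (M2 ⊕ K) = M1 ⊕ M2, so the key drops out. Then M2 = (M1 ⊕ M2) ⊕ M1 over the first 10 bytes.
byte 0: (c7 xor 04) xor 43 = c3 xor 43 = 80
byte 1: (b5 xor 56) xor 61 = e3 xor 61 = 82
byte 2: (1e xor 70) xor 69 = 6e xor 69 = 07
byte 3: (26 xor 92) xor 72 = b4 xor 72 = c6
byte 4: (48 xor 60) xor 6f = 28 xor 6f = 47
byte 5: (ff xor 4a) xor 20 = b5 xor 20 = 95
byte 6: (0b xor 12) xor 74 = 19 xor 74 = 6d
byte 7: (59 xor 8c) xor 68 = d5 xor 68 = bd
byte 8: (d0 xor 74) xor 65 = a4 xor 65 = c1
byte 9: (a5 xor c4) xor 20 = 61 xor 20 = 41

808207c647956dbdc141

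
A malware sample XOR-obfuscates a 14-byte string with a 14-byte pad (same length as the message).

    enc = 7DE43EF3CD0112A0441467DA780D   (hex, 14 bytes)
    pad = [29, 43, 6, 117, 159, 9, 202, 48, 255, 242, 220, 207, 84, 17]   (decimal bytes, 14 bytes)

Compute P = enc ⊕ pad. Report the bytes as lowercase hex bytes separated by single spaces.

7d xor 1d = 60
e4 xor 2b = cf
3e xor 06 = 38
f3 xor 75 = 86
cd xor 9f = 52
01 xor 09 = 08
12 xor ca = d8
a0 xor 30 = 90
44 xor ff = bb
14 xor f2 = e6
67 xor dc = bb
da xor cf = 15
78 xor 54 = 2c
0d xor 11 = 1c

60 cf 38 86 52 08 d8 90 bb e6 bb 15 2c 1c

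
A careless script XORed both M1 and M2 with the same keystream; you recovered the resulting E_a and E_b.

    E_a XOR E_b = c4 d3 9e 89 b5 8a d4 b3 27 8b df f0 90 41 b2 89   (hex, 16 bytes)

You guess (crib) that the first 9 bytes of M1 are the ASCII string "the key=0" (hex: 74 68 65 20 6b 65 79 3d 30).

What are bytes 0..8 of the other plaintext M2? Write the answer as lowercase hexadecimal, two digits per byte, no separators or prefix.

Since E_a ⊕ E_b = M1 ⊕ M2, XORing with the guessed M1 bytes yields the corresponding M2 bytes: M2 = (E_a ⊕ E_b) ⊕ M1.
byte 0: c4 ⊕ 74 = b0
byte 1: d3 ⊕ 68 = bb
byte 2: 9e ⊕ 65 = fb
byte 3: 89 ⊕ 20 = a9
byte 4: b5 ⊕ 6b = de
byte 5: 8a ⊕ 65 = ef
byte 6: d4 ⊕ 79 = ad
byte 7: b3 ⊕ 3d = 8e
byte 8: 27 ⊕ 30 = 17

b0bbfba9deefad8e17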